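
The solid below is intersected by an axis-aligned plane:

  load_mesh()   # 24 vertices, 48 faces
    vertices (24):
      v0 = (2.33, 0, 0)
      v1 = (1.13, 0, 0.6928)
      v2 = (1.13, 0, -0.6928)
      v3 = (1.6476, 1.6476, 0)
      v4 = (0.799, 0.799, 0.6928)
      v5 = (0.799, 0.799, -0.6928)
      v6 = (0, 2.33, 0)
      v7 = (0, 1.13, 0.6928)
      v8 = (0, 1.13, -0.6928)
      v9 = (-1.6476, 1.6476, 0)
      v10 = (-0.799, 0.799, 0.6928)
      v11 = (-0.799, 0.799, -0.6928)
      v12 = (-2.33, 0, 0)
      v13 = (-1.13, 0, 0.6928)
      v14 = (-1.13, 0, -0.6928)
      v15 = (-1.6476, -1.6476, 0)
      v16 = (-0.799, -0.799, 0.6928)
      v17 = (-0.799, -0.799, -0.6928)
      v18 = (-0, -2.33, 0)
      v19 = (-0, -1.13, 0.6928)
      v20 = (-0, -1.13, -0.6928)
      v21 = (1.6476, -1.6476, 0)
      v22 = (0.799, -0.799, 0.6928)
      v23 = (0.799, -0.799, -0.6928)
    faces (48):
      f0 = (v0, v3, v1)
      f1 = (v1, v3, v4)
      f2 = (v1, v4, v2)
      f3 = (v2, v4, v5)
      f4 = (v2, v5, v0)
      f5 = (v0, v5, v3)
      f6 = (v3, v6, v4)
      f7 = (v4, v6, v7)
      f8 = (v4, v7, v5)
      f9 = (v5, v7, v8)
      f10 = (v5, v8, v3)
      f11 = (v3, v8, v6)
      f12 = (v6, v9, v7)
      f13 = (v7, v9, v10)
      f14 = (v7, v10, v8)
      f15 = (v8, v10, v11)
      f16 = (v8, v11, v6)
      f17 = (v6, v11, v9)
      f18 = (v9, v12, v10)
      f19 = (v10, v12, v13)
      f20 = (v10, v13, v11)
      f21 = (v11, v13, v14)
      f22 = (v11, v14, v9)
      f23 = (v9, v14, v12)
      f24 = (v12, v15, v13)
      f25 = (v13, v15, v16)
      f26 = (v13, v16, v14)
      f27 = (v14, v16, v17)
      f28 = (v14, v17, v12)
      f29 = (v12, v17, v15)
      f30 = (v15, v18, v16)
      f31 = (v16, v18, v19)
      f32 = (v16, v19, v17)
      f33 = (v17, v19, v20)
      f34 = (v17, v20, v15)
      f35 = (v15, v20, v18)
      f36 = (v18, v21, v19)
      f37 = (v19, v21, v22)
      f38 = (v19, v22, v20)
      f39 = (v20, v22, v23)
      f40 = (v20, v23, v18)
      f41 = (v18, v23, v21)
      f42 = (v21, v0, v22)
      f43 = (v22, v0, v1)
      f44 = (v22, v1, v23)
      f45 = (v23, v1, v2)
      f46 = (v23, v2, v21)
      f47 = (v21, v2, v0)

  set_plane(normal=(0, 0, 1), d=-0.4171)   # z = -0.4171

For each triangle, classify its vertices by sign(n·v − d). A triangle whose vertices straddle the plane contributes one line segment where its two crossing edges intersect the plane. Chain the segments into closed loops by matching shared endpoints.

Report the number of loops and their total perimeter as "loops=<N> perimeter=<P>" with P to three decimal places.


Straddling triangles (32 of 48):
  (v1,v4,v2) [++-] → (1.06414, 0.158981, -0.4171)–(1.13, 0, -0.4171)  len=0.1721
  (v2,v4,v5) [-+-] → (1.06414, 0.158981, -0.4171)–(0.799, 0.799, -0.4171)  len=0.6928
  (v2,v5,v0) [--+] → (1.40826, 0.481038, -0.4171)–(1.60754, 0, -0.4171)  len=0.5207
  (v0,v5,v3) [+-+] → (1.40826, 0.481038, -0.4171)–(1.1367, 1.1367, -0.4171)  len=0.7097
  (v4,v7,v5) [++-] → (0.640019, 0.864861, -0.4171)–(0.799, 0.799, -0.4171)  len=0.1721
  (v5,v7,v8) [-+-] → (0.640019, 0.864861, -0.4171)–(0, 1.13, -0.4171)  len=0.6928
  (v5,v8,v3) [--+] → (0.655663, 1.33598, -0.4171)–(1.1367, 1.1367, -0.4171)  len=0.5207
  (v3,v8,v6) [+-+] → (0.655663, 1.33598, -0.4171)–(0, 1.60754, -0.4171)  len=0.7097
  (v7,v10,v8) [++-] → (-0.158981, 1.06414, -0.4171)–(0, 1.13, -0.4171)  len=0.1721
  (v8,v10,v11) [-+-] → (-0.158981, 1.06414, -0.4171)–(-0.799, 0.799, -0.4171)  len=0.6928
  (v8,v11,v6) [--+] → (-0.481038, 1.40826, -0.4171)–(0, 1.60754, -0.4171)  len=0.5207
  (v6,v11,v9) [+-+] → (-0.481038, 1.40826, -0.4171)–(-1.1367, 1.1367, -0.4171)  len=0.7097
  (v10,v13,v11) [++-] → (-0.864861, 0.640019, -0.4171)–(-0.799, 0.799, -0.4171)  len=0.1721
  (v11,v13,v14) [-+-] → (-0.864861, 0.640019, -0.4171)–(-1.13, 0, -0.4171)  len=0.6928
  (v11,v14,v9) [--+] → (-1.33598, 0.655663, -0.4171)–(-1.1367, 1.1367, -0.4171)  len=0.5207
  (v9,v14,v12) [+-+] → (-1.33598, 0.655663, -0.4171)–(-1.60754, 0, -0.4171)  len=0.7097
  (v13,v16,v14) [++-] → (-1.06414, -0.158981, -0.4171)–(-1.13, 0, -0.4171)  len=0.1721
  (v14,v16,v17) [-+-] → (-1.06414, -0.158981, -0.4171)–(-0.799, -0.799, -0.4171)  len=0.6928
  (v14,v17,v12) [--+] → (-1.40826, -0.481038, -0.4171)–(-1.60754, 0, -0.4171)  len=0.5207
  (v12,v17,v15) [+-+] → (-1.40826, -0.481038, -0.4171)–(-1.1367, -1.1367, -0.4171)  len=0.7097
  (v16,v19,v17) [++-] → (-0.640019, -0.864861, -0.4171)–(-0.799, -0.799, -0.4171)  len=0.1721
  (v17,v19,v20) [-+-] → (-0.640019, -0.864861, -0.4171)–(0, -1.13, -0.4171)  len=0.6928
  (v17,v20,v15) [--+] → (-0.655663, -1.33598, -0.4171)–(-1.1367, -1.1367, -0.4171)  len=0.5207
  (v15,v20,v18) [+-+] → (-0.655663, -1.33598, -0.4171)–(0, -1.60754, -0.4171)  len=0.7097
  (v19,v22,v20) [++-] → (0.158981, -1.06414, -0.4171)–(0, -1.13, -0.4171)  len=0.1721
  (v20,v22,v23) [-+-] → (0.158981, -1.06414, -0.4171)–(0.799, -0.799, -0.4171)  len=0.6928
  (v20,v23,v18) [--+] → (0.481038, -1.40826, -0.4171)–(0, -1.60754, -0.4171)  len=0.5207
  (v18,v23,v21) [+-+] → (0.481038, -1.40826, -0.4171)–(1.1367, -1.1367, -0.4171)  len=0.7097
  (v22,v1,v23) [++-] → (0.864861, -0.640019, -0.4171)–(0.799, -0.799, -0.4171)  len=0.1721
  (v23,v1,v2) [-+-] → (0.864861, -0.640019, -0.4171)–(1.13, 0, -0.4171)  len=0.6928
  (v23,v2,v21) [--+] → (1.33598, -0.655663, -0.4171)–(1.1367, -1.1367, -0.4171)  len=0.5207
  (v21,v2,v0) [+-+] → (1.33598, -0.655663, -0.4171)–(1.60754, 0, -0.4171)  len=0.7097

Chained into 2 loop(s):
  loop 1: 16 segments, perimeter = 6.9188
  loop 2: 16 segments, perimeter = 9.8429
Total perimeter = 16.762

loops=2 perimeter=16.762


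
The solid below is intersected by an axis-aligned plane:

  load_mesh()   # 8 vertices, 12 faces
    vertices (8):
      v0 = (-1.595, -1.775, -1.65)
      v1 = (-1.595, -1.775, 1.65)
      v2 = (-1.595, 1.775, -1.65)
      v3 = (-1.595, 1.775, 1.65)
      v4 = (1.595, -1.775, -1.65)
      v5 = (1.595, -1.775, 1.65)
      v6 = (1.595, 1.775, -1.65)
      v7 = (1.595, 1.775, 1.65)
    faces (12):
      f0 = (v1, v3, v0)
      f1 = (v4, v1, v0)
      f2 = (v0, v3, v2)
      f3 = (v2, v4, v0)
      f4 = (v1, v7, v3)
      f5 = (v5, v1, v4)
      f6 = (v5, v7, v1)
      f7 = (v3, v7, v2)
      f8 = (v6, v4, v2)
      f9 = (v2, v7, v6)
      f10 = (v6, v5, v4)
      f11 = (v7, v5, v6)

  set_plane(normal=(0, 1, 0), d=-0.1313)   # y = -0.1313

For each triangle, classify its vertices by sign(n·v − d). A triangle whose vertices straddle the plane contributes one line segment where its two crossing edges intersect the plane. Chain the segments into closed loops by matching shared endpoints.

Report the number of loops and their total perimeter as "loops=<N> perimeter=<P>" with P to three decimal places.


Straddling triangles (8 of 12):
  (v1,v3,v0) [-+-] → (-1.595, -0.1313, 1.65)–(-1.595, -0.1313, -0.122054)  len=1.7721
  (v0,v3,v2) [-++] → (-1.595, -0.1313, -0.122054)–(-1.595, -0.1313, -1.65)  len=1.5279
  (v2,v4,v0) [+--] → (0.117985, -0.1313, -1.65)–(-1.595, -0.1313, -1.65)  len=1.7130
  (v1,v7,v3) [-++] → (-0.117985, -0.1313, 1.65)–(-1.595, -0.1313, 1.65)  len=1.4770
  (v5,v7,v1) [-+-] → (1.595, -0.1313, 1.65)–(-0.117985, -0.1313, 1.65)  len=1.7130
  (v6,v4,v2) [+-+] → (1.595, -0.1313, -1.65)–(0.117985, -0.1313, -1.65)  len=1.4770
  (v6,v5,v4) [+--] → (1.595, -0.1313, 0.122054)–(1.595, -0.1313, -1.65)  len=1.7721
  (v7,v5,v6) [+-+] → (1.595, -0.1313, 1.65)–(1.595, -0.1313, 0.122054)  len=1.5279

Chained into 1 loop(s):
  loop 1: 8 segments, perimeter = 12.9800
Total perimeter = 12.980

loops=1 perimeter=12.980


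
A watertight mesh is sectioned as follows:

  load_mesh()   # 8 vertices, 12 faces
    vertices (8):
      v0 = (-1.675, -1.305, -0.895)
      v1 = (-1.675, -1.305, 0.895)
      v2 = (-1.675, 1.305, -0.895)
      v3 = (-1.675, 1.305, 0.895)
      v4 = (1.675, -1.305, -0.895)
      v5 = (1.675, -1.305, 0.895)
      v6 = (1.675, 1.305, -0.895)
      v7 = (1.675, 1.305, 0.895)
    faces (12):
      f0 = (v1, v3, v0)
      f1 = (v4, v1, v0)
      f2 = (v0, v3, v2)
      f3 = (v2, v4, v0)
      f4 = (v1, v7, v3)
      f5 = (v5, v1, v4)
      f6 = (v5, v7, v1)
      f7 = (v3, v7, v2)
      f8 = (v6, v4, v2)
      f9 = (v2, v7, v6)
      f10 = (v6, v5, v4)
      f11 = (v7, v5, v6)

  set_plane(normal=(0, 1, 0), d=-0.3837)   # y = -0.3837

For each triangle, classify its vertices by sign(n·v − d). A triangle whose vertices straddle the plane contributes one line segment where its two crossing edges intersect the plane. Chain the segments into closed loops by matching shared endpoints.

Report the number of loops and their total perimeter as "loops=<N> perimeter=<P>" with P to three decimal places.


Straddling triangles (8 of 12):
  (v1,v3,v0) [-+-] → (-1.675, -0.3837, 0.895)–(-1.675, -0.3837, -0.263151)  len=1.1582
  (v0,v3,v2) [-++] → (-1.675, -0.3837, -0.263151)–(-1.675, -0.3837, -0.895)  len=0.6318
  (v2,v4,v0) [+--] → (0.492489, -0.3837, -0.895)–(-1.675, -0.3837, -0.895)  len=2.1675
  (v1,v7,v3) [-++] → (-0.492489, -0.3837, 0.895)–(-1.675, -0.3837, 0.895)  len=1.1825
  (v5,v7,v1) [-+-] → (1.675, -0.3837, 0.895)–(-0.492489, -0.3837, 0.895)  len=2.1675
  (v6,v4,v2) [+-+] → (1.675, -0.3837, -0.895)–(0.492489, -0.3837, -0.895)  len=1.1825
  (v6,v5,v4) [+--] → (1.675, -0.3837, 0.263151)–(1.675, -0.3837, -0.895)  len=1.1582
  (v7,v5,v6) [+-+] → (1.675, -0.3837, 0.895)–(1.675, -0.3837, 0.263151)  len=0.6318

Chained into 1 loop(s):
  loop 1: 8 segments, perimeter = 10.2800
Total perimeter = 10.280

loops=1 perimeter=10.280


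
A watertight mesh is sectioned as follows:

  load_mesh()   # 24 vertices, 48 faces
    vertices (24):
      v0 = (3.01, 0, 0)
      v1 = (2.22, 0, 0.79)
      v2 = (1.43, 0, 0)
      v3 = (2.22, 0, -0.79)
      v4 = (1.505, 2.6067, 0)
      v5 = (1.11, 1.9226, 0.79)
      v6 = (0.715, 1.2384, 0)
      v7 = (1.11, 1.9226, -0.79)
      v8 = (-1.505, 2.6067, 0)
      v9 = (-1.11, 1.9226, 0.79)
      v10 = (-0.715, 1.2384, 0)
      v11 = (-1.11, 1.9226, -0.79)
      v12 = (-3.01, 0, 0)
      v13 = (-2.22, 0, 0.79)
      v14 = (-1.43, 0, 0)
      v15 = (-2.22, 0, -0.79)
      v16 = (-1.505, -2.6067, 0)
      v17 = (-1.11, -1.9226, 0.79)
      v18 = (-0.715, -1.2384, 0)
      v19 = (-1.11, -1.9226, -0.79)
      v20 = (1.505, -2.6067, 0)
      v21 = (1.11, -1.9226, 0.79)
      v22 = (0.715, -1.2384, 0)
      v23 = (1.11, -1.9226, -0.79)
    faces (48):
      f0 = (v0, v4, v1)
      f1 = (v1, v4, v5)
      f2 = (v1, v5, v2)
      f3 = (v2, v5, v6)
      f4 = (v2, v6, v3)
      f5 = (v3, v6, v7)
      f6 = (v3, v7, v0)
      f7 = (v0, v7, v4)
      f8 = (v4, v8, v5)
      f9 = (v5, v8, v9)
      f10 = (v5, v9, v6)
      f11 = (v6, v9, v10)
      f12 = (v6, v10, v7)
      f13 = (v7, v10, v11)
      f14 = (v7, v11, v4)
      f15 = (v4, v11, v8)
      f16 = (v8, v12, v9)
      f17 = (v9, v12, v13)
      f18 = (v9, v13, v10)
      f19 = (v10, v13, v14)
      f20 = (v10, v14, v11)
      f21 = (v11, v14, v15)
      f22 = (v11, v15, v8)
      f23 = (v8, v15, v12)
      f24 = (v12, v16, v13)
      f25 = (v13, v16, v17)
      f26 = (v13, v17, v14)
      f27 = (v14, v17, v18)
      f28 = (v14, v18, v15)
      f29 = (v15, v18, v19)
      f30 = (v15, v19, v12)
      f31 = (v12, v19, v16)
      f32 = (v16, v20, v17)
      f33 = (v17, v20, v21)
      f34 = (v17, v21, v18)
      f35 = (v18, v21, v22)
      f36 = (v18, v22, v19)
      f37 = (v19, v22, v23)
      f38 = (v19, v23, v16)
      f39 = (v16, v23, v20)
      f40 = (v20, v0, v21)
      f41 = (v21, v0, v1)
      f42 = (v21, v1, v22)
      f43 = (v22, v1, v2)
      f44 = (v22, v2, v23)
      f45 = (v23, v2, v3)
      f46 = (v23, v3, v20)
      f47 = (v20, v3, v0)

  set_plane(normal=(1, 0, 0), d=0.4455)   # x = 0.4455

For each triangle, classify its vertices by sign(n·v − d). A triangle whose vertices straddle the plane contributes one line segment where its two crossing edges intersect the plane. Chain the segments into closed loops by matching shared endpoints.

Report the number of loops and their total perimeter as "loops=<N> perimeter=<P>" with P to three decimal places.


Straddling triangles (16 of 48):
  (v4,v8,v5) [+-+] → (0.4455, 2.6067, 0)–(0.4455, 2.09644, 0.589252)  len=0.7795
  (v5,v8,v9) [+--] → (0.4455, 2.09644, 0.589252)–(0.4455, 1.9226, 0.79)  len=0.2656
  (v5,v9,v6) [+-+] → (0.4455, 1.9226, 0.79)–(0.4455, 1.33944, 0.11666)  len=0.8908
  (v6,v9,v10) [+--] → (0.4455, 1.33944, 0.11666)–(0.4455, 1.2384, 0)  len=0.1543
  (v6,v10,v7) [+-+] → (0.4455, 1.2384, 0)–(0.4455, 1.67348, -0.502353)  len=0.6646
  (v7,v10,v11) [+--] → (0.4455, 1.67348, -0.502353)–(0.4455, 1.9226, -0.79)  len=0.3805
  (v7,v11,v4) [+-+] → (0.4455, 1.9226, -0.79)–(0.4455, 2.32953, -0.320078)  len=0.6216
  (v4,v11,v8) [+--] → (0.4455, 2.32953, -0.320078)–(0.4455, 2.6067, 0)  len=0.4234
  (v16,v20,v17) [-+-] → (0.4455, -2.6067, 0)–(0.4455, -2.32953, 0.320078)  len=0.4234
  (v17,v20,v21) [-++] → (0.4455, -2.32953, 0.320078)–(0.4455, -1.9226, 0.79)  len=0.6216
  (v17,v21,v18) [-+-] → (0.4455, -1.9226, 0.79)–(0.4455, -1.67348, 0.502353)  len=0.3805
  (v18,v21,v22) [-++] → (0.4455, -1.67348, 0.502353)–(0.4455, -1.2384, 0)  len=0.6646
  (v18,v22,v19) [-+-] → (0.4455, -1.2384, 0)–(0.4455, -1.33944, -0.11666)  len=0.1543
  (v19,v22,v23) [-++] → (0.4455, -1.33944, -0.11666)–(0.4455, -1.9226, -0.79)  len=0.8908
  (v19,v23,v16) [-+-] → (0.4455, -1.9226, -0.79)–(0.4455, -2.09644, -0.589252)  len=0.2656
  (v16,v23,v20) [-++] → (0.4455, -2.09644, -0.589252)–(0.4455, -2.6067, 0)  len=0.7795

Chained into 2 loop(s):
  loop 1: 8 segments, perimeter = 4.1803
  loop 2: 8 segments, perimeter = 4.1803
Total perimeter = 8.361

loops=2 perimeter=8.361


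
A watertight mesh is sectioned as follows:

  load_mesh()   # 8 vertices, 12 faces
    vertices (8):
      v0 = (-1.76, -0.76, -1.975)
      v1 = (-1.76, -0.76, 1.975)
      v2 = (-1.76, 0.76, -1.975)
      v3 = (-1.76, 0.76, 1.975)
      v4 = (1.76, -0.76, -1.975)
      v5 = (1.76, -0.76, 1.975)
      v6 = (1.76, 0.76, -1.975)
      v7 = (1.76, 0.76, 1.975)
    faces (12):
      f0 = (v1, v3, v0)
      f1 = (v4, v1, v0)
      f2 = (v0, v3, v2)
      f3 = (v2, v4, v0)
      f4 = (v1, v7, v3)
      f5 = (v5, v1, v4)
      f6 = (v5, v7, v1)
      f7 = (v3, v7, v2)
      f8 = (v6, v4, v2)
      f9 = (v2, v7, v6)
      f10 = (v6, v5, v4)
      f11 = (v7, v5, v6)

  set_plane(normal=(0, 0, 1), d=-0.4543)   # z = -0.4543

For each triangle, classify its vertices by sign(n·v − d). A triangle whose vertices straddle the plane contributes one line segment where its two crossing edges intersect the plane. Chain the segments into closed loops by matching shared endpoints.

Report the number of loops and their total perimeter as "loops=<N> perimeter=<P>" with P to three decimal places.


Straddling triangles (8 of 12):
  (v1,v3,v0) [++-] → (-1.76, -0.174819, -0.4543)–(-1.76, -0.76, -0.4543)  len=0.5852
  (v4,v1,v0) [-+-] → (0.404845, -0.76, -0.4543)–(-1.76, -0.76, -0.4543)  len=2.1648
  (v0,v3,v2) [-+-] → (-1.76, -0.174819, -0.4543)–(-1.76, 0.76, -0.4543)  len=0.9348
  (v5,v1,v4) [++-] → (0.404845, -0.76, -0.4543)–(1.76, -0.76, -0.4543)  len=1.3552
  (v3,v7,v2) [++-] → (-0.404845, 0.76, -0.4543)–(-1.76, 0.76, -0.4543)  len=1.3552
  (v2,v7,v6) [-+-] → (-0.404845, 0.76, -0.4543)–(1.76, 0.76, -0.4543)  len=2.1648
  (v6,v5,v4) [-+-] → (1.76, 0.174819, -0.4543)–(1.76, -0.76, -0.4543)  len=0.9348
  (v7,v5,v6) [++-] → (1.76, 0.174819, -0.4543)–(1.76, 0.76, -0.4543)  len=0.5852

Chained into 1 loop(s):
  loop 1: 8 segments, perimeter = 10.0800
Total perimeter = 10.080

loops=1 perimeter=10.080


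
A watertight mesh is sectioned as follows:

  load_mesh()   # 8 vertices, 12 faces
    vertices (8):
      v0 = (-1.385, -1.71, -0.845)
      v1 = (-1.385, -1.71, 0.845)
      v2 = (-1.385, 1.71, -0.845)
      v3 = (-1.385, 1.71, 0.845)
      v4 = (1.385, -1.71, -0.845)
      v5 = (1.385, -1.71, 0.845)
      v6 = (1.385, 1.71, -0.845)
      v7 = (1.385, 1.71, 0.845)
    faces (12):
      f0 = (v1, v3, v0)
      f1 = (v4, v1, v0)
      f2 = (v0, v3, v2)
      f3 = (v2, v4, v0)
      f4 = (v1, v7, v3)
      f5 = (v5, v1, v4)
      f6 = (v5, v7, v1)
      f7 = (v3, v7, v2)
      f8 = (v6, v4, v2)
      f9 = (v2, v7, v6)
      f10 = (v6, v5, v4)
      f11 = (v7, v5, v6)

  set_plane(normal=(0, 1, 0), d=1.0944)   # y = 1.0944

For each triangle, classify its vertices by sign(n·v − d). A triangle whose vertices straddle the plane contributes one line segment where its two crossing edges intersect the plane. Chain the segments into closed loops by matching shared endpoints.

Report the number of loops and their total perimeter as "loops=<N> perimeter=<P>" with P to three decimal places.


Straddling triangles (8 of 12):
  (v1,v3,v0) [-+-] → (-1.385, 1.0944, 0.845)–(-1.385, 1.0944, 0.5408)  len=0.3042
  (v0,v3,v2) [-++] → (-1.385, 1.0944, 0.5408)–(-1.385, 1.0944, -0.845)  len=1.3858
  (v2,v4,v0) [+--] → (-0.8864, 1.0944, -0.845)–(-1.385, 1.0944, -0.845)  len=0.4986
  (v1,v7,v3) [-++] → (0.8864, 1.0944, 0.845)–(-1.385, 1.0944, 0.845)  len=2.2714
  (v5,v7,v1) [-+-] → (1.385, 1.0944, 0.845)–(0.8864, 1.0944, 0.845)  len=0.4986
  (v6,v4,v2) [+-+] → (1.385, 1.0944, -0.845)–(-0.8864, 1.0944, -0.845)  len=2.2714
  (v6,v5,v4) [+--] → (1.385, 1.0944, -0.5408)–(1.385, 1.0944, -0.845)  len=0.3042
  (v7,v5,v6) [+-+] → (1.385, 1.0944, 0.845)–(1.385, 1.0944, -0.5408)  len=1.3858

Chained into 1 loop(s):
  loop 1: 8 segments, perimeter = 8.9200
Total perimeter = 8.920

loops=1 perimeter=8.920


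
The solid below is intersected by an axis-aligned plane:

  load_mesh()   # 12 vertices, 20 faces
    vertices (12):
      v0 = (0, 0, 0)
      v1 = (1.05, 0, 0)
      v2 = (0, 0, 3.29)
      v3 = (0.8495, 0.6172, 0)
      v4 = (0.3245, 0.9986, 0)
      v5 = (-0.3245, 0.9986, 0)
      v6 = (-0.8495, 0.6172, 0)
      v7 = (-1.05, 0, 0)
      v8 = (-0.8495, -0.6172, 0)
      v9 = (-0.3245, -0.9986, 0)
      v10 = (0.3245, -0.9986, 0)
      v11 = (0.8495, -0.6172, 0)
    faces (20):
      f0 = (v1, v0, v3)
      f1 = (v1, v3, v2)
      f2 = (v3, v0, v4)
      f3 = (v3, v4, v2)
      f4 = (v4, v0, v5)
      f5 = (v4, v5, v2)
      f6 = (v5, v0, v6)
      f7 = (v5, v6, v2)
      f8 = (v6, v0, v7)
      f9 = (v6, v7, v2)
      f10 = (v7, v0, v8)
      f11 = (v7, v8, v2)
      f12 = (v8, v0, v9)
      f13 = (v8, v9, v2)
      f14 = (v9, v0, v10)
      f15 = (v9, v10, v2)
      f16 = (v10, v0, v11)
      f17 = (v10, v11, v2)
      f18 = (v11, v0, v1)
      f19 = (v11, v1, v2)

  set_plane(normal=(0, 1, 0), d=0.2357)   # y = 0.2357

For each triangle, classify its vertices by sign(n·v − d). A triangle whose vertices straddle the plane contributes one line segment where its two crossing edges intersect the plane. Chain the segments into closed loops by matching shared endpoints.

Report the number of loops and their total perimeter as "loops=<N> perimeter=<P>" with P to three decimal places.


Straddling triangles (10 of 20):
  (v1,v0,v3) [--+] → (0.324412, 0.2357, 0)–(0.973432, 0.2357, 0)  len=0.6490
  (v1,v3,v2) [-+-] → (0.973432, 0.2357, 0)–(0.324412, 0.2357, 2.0336)  len=2.1347
  (v3,v0,v4) [+-+] → (0.324412, 0.2357, 0)–(0.0765919, 0.2357, 0)  len=0.2478
  (v3,v4,v2) [++-] → (0.0765919, 0.2357, 2.51346)–(0.324412, 0.2357, 2.0336)  len=0.5401
  (v4,v0,v5) [+-+] → (0.0765919, 0.2357, 0)–(-0.0765919, 0.2357, 0)  len=0.1532
  (v4,v5,v2) [++-] → (-0.0765919, 0.2357, 2.51346)–(0.0765919, 0.2357, 2.51346)  len=0.1532
  (v5,v0,v6) [+-+] → (-0.0765919, 0.2357, 0)–(-0.324412, 0.2357, 0)  len=0.2478
  (v5,v6,v2) [++-] → (-0.324412, 0.2357, 2.0336)–(-0.0765919, 0.2357, 2.51346)  len=0.5401
  (v6,v0,v7) [+--] → (-0.324412, 0.2357, 0)–(-0.973432, 0.2357, 0)  len=0.6490
  (v6,v7,v2) [+--] → (-0.973432, 0.2357, 0)–(-0.324412, 0.2357, 2.0336)  len=2.1347

Chained into 1 loop(s):
  loop 1: 10 segments, perimeter = 7.4495
Total perimeter = 7.450

loops=1 perimeter=7.450


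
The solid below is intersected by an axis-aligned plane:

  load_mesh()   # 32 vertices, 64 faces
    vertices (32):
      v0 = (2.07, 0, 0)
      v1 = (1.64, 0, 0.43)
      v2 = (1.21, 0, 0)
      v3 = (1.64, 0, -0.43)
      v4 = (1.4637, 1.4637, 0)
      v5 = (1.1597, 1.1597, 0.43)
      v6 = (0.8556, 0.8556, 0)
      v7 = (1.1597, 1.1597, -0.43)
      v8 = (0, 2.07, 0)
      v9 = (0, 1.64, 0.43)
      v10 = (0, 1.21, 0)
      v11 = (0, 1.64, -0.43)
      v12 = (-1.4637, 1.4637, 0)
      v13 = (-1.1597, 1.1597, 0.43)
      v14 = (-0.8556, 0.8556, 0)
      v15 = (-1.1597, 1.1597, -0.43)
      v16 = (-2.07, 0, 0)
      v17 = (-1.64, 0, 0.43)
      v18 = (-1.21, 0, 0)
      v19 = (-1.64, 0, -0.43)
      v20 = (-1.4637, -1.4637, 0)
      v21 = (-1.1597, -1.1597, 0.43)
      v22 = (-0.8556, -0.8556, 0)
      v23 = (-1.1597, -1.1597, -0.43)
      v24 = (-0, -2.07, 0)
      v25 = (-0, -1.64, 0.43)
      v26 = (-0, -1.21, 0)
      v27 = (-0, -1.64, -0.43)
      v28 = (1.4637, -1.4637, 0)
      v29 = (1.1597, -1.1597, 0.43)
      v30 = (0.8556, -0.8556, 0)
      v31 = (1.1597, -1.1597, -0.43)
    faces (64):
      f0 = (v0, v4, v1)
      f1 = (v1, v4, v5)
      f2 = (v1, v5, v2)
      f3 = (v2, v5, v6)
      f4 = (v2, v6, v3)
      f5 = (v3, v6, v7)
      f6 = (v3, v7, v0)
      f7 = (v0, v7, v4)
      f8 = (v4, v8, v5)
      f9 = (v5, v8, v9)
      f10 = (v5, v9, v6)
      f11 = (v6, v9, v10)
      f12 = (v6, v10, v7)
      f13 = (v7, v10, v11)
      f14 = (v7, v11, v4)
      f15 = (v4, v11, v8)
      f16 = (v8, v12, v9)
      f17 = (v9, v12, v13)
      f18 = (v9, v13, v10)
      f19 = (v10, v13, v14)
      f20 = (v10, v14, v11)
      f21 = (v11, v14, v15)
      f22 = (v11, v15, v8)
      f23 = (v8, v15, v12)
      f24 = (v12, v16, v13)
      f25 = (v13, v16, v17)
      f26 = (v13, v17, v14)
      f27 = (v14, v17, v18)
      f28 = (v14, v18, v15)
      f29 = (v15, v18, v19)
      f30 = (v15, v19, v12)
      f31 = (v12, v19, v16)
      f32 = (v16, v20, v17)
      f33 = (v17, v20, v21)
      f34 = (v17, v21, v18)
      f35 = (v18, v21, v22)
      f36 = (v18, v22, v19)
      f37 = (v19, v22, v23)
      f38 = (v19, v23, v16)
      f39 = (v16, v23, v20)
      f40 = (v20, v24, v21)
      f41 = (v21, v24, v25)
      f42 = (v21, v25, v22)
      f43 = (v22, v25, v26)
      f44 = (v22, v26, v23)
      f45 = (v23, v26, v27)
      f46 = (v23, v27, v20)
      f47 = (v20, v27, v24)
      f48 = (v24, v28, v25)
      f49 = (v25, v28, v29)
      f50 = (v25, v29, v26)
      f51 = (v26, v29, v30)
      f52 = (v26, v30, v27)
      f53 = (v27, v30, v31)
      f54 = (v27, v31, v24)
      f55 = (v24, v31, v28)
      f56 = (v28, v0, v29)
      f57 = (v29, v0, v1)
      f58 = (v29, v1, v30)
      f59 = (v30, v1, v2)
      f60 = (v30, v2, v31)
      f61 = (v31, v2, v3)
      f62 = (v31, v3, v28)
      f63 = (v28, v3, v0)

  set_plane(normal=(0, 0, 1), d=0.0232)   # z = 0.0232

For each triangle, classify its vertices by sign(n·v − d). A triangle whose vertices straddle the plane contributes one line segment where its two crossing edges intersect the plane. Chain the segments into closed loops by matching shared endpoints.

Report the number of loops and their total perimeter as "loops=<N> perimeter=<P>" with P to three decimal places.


loops=2 perimeter=20.083

Straddling triangles (32 of 64):
  (v0,v4,v1) [--+] → (1.47321, 1.38473, 0.0232)–(2.0468, 0, 0.0232)  len=1.4988
  (v1,v4,v5) [+-+] → (1.47321, 1.38473, 0.0232)–(1.4473, 1.4473, 0.0232)  len=0.0677
  (v1,v5,v2) [++-] → (1.20729, 0.0625699, 0.0232)–(1.2332, 0, 0.0232)  len=0.0677
  (v2,v5,v6) [-+-] → (1.20729, 0.0625699, 0.0232)–(0.872007, 0.872007, 0.0232)  len=0.8761
  (v4,v8,v5) [--+] → (0.0625699, 2.02089, 0.0232)–(1.4473, 1.4473, 0.0232)  len=1.4988
  (v5,v8,v9) [+-+] → (0.0625699, 2.02089, 0.0232)–(0, 2.0468, 0.0232)  len=0.0677
  (v5,v9,v6) [++-] → (0.809437, 0.897921, 0.0232)–(0.872007, 0.872007, 0.0232)  len=0.0677
  (v6,v9,v10) [-+-] → (0.809437, 0.897921, 0.0232)–(0, 1.2332, 0.0232)  len=0.8761
  (v8,v12,v9) [--+] → (-1.38473, 1.47321, 0.0232)–(0, 2.0468, 0.0232)  len=1.4988
  (v9,v12,v13) [+-+] → (-1.38473, 1.47321, 0.0232)–(-1.4473, 1.4473, 0.0232)  len=0.0677
  (v9,v13,v10) [++-] → (-0.0625699, 1.20729, 0.0232)–(0, 1.2332, 0.0232)  len=0.0677
  (v10,v13,v14) [-+-] → (-0.0625699, 1.20729, 0.0232)–(-0.872007, 0.872007, 0.0232)  len=0.8761
  (v12,v16,v13) [--+] → (-2.02089, 0.0625699, 0.0232)–(-1.4473, 1.4473, 0.0232)  len=1.4988
  (v13,v16,v17) [+-+] → (-2.02089, 0.0625699, 0.0232)–(-2.0468, 0, 0.0232)  len=0.0677
  (v13,v17,v14) [++-] → (-0.897921, 0.809437, 0.0232)–(-0.872007, 0.872007, 0.0232)  len=0.0677
  (v14,v17,v18) [-+-] → (-0.897921, 0.809437, 0.0232)–(-1.2332, 0, 0.0232)  len=0.8761
  (v16,v20,v17) [--+] → (-1.47321, -1.38473, 0.0232)–(-2.0468, 0, 0.0232)  len=1.4988
  (v17,v20,v21) [+-+] → (-1.47321, -1.38473, 0.0232)–(-1.4473, -1.4473, 0.0232)  len=0.0677
  (v17,v21,v18) [++-] → (-1.20729, -0.0625699, 0.0232)–(-1.2332, 0, 0.0232)  len=0.0677
  (v18,v21,v22) [-+-] → (-1.20729, -0.0625699, 0.0232)–(-0.872007, -0.872007, 0.0232)  len=0.8761
  (v20,v24,v21) [--+] → (-0.0625699, -2.02089, 0.0232)–(-1.4473, -1.4473, 0.0232)  len=1.4988
  (v21,v24,v25) [+-+] → (-0.0625699, -2.02089, 0.0232)–(0, -2.0468, 0.0232)  len=0.0677
  (v21,v25,v22) [++-] → (-0.809437, -0.897921, 0.0232)–(-0.872007, -0.872007, 0.0232)  len=0.0677
  (v22,v25,v26) [-+-] → (-0.809437, -0.897921, 0.0232)–(0, -1.2332, 0.0232)  len=0.8761
  (v24,v28,v25) [--+] → (1.38473, -1.47321, 0.0232)–(0, -2.0468, 0.0232)  len=1.4988
  (v25,v28,v29) [+-+] → (1.38473, -1.47321, 0.0232)–(1.4473, -1.4473, 0.0232)  len=0.0677
  (v25,v29,v26) [++-] → (0.0625699, -1.20729, 0.0232)–(0, -1.2332, 0.0232)  len=0.0677
  (v26,v29,v30) [-+-] → (0.0625699, -1.20729, 0.0232)–(0.872007, -0.872007, 0.0232)  len=0.8761
  (v28,v0,v29) [--+] → (2.02089, -0.0625699, 0.0232)–(1.4473, -1.4473, 0.0232)  len=1.4988
  (v29,v0,v1) [+-+] → (2.02089, -0.0625699, 0.0232)–(2.0468, 0, 0.0232)  len=0.0677
  (v29,v1,v30) [++-] → (0.897921, -0.809437, 0.0232)–(0.872007, -0.872007, 0.0232)  len=0.0677
  (v30,v1,v2) [-+-] → (0.897921, -0.809437, 0.0232)–(1.2332, 0, 0.0232)  len=0.8761

Chained into 2 loop(s):
  loop 1: 16 segments, perimeter = 12.5324
  loop 2: 16 segments, perimeter = 7.5508
Total perimeter = 20.083


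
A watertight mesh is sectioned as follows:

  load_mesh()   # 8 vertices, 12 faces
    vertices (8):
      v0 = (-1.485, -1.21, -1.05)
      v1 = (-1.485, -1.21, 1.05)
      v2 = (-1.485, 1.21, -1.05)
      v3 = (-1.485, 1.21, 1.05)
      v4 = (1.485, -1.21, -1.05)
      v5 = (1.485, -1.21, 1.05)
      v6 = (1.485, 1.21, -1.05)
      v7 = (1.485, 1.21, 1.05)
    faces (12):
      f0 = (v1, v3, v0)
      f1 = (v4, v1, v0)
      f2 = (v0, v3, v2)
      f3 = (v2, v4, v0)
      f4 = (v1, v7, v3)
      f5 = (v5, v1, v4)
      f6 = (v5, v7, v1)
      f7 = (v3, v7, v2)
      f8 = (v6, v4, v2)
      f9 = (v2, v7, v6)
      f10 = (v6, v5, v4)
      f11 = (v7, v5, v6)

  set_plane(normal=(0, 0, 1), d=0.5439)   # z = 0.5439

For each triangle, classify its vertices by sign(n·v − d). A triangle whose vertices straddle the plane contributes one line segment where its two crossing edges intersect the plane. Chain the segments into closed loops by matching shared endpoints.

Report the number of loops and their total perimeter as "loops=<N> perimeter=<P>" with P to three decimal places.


Straddling triangles (8 of 12):
  (v1,v3,v0) [++-] → (-1.485, 0.62678, 0.5439)–(-1.485, -1.21, 0.5439)  len=1.8368
  (v4,v1,v0) [-+-] → (-0.76923, -1.21, 0.5439)–(-1.485, -1.21, 0.5439)  len=0.7158
  (v0,v3,v2) [-+-] → (-1.485, 0.62678, 0.5439)–(-1.485, 1.21, 0.5439)  len=0.5832
  (v5,v1,v4) [++-] → (-0.76923, -1.21, 0.5439)–(1.485, -1.21, 0.5439)  len=2.2542
  (v3,v7,v2) [++-] → (0.76923, 1.21, 0.5439)–(-1.485, 1.21, 0.5439)  len=2.2542
  (v2,v7,v6) [-+-] → (0.76923, 1.21, 0.5439)–(1.485, 1.21, 0.5439)  len=0.7158
  (v6,v5,v4) [-+-] → (1.485, -0.62678, 0.5439)–(1.485, -1.21, 0.5439)  len=0.5832
  (v7,v5,v6) [++-] → (1.485, -0.62678, 0.5439)–(1.485, 1.21, 0.5439)  len=1.8368

Chained into 1 loop(s):
  loop 1: 8 segments, perimeter = 10.7800
Total perimeter = 10.780

loops=1 perimeter=10.780


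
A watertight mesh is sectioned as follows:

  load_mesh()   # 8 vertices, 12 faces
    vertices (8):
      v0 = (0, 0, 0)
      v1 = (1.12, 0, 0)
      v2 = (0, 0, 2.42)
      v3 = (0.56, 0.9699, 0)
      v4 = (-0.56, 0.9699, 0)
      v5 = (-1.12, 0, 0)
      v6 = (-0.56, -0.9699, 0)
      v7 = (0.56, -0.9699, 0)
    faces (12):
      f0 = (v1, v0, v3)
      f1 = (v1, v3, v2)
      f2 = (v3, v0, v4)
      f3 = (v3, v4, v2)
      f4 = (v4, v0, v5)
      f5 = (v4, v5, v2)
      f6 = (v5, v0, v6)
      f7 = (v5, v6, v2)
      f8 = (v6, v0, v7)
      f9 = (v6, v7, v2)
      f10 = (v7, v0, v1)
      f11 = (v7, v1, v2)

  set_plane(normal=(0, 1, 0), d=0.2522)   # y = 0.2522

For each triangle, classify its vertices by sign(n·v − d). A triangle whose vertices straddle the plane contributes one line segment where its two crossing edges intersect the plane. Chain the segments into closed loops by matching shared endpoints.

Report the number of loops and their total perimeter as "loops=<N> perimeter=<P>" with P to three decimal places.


loops=1 perimeter=6.186

Straddling triangles (6 of 12):
  (v1,v0,v3) [--+] → (0.145615, 0.2522, 0)–(0.974385, 0.2522, 0)  len=0.8288
  (v1,v3,v2) [-+-] → (0.974385, 0.2522, 0)–(0.145615, 0.2522, 1.79074)  len=1.9732
  (v3,v0,v4) [+-+] → (0.145615, 0.2522, 0)–(-0.145615, 0.2522, 0)  len=0.2912
  (v3,v4,v2) [++-] → (-0.145615, 0.2522, 1.79074)–(0.145615, 0.2522, 1.79074)  len=0.2912
  (v4,v0,v5) [+--] → (-0.145615, 0.2522, 0)–(-0.974385, 0.2522, 0)  len=0.8288
  (v4,v5,v2) [+--] → (-0.974385, 0.2522, 0)–(-0.145615, 0.2522, 1.79074)  len=1.9732

Chained into 1 loop(s):
  loop 1: 6 segments, perimeter = 6.1864
Total perimeter = 6.186


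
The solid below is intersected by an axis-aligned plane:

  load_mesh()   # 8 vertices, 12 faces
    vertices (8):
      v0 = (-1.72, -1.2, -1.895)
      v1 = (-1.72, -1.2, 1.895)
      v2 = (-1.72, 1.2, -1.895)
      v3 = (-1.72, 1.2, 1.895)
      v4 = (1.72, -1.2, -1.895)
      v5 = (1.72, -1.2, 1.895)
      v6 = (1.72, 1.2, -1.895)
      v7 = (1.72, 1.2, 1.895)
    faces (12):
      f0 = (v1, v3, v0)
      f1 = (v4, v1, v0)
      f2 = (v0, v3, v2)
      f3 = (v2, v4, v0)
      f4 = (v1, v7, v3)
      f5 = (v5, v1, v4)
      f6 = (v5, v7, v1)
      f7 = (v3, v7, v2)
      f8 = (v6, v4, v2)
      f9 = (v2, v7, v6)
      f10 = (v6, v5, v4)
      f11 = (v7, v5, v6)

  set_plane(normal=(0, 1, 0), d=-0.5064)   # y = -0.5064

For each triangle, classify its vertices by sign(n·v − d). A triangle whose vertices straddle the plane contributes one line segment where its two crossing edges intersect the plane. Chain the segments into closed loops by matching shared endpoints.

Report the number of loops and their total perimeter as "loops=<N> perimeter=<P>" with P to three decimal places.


Straddling triangles (8 of 12):
  (v1,v3,v0) [-+-] → (-1.72, -0.5064, 1.895)–(-1.72, -0.5064, -0.79969)  len=2.6947
  (v0,v3,v2) [-++] → (-1.72, -0.5064, -0.79969)–(-1.72, -0.5064, -1.895)  len=1.0953
  (v2,v4,v0) [+--] → (0.72584, -0.5064, -1.895)–(-1.72, -0.5064, -1.895)  len=2.4458
  (v1,v7,v3) [-++] → (-0.72584, -0.5064, 1.895)–(-1.72, -0.5064, 1.895)  len=0.9942
  (v5,v7,v1) [-+-] → (1.72, -0.5064, 1.895)–(-0.72584, -0.5064, 1.895)  len=2.4458
  (v6,v4,v2) [+-+] → (1.72, -0.5064, -1.895)–(0.72584, -0.5064, -1.895)  len=0.9942
  (v6,v5,v4) [+--] → (1.72, -0.5064, 0.79969)–(1.72, -0.5064, -1.895)  len=2.6947
  (v7,v5,v6) [+-+] → (1.72, -0.5064, 1.895)–(1.72, -0.5064, 0.79969)  len=1.0953

Chained into 1 loop(s):
  loop 1: 8 segments, perimeter = 14.4600
Total perimeter = 14.460

loops=1 perimeter=14.460


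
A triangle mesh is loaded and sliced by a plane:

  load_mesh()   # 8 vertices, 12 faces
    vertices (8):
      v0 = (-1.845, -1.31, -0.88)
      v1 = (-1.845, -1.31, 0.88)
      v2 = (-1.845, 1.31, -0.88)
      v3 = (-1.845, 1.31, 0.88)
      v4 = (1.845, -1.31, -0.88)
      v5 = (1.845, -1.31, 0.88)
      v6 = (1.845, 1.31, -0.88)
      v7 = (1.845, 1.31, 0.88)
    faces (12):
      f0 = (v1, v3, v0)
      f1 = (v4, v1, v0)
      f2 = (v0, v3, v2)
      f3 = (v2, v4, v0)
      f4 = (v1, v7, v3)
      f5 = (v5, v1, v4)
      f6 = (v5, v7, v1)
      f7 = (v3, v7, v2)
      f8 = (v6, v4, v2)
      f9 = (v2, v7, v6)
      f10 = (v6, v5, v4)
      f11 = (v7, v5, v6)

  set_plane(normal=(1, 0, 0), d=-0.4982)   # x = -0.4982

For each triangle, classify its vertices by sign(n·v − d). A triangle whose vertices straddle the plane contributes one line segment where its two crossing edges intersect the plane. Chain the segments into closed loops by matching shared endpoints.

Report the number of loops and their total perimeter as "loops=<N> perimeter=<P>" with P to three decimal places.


Straddling triangles (8 of 12):
  (v4,v1,v0) [+--] → (-0.4982, -1.31, 0.237624)–(-0.4982, -1.31, -0.88)  len=1.1176
  (v2,v4,v0) [-+-] → (-0.4982, 0.353736, -0.88)–(-0.4982, -1.31, -0.88)  len=1.6637
  (v1,v7,v3) [-+-] → (-0.4982, -0.353736, 0.88)–(-0.4982, 1.31, 0.88)  len=1.6637
  (v5,v1,v4) [+-+] → (-0.4982, -1.31, 0.88)–(-0.4982, -1.31, 0.237624)  len=0.6424
  (v5,v7,v1) [++-] → (-0.4982, -0.353736, 0.88)–(-0.4982, -1.31, 0.88)  len=0.9563
  (v3,v7,v2) [-+-] → (-0.4982, 1.31, 0.88)–(-0.4982, 1.31, -0.237624)  len=1.1176
  (v6,v4,v2) [++-] → (-0.4982, 0.353736, -0.88)–(-0.4982, 1.31, -0.88)  len=0.9563
  (v2,v7,v6) [-++] → (-0.4982, 1.31, -0.237624)–(-0.4982, 1.31, -0.88)  len=0.6424

Chained into 1 loop(s):
  loop 1: 8 segments, perimeter = 8.7600
Total perimeter = 8.760

loops=1 perimeter=8.760


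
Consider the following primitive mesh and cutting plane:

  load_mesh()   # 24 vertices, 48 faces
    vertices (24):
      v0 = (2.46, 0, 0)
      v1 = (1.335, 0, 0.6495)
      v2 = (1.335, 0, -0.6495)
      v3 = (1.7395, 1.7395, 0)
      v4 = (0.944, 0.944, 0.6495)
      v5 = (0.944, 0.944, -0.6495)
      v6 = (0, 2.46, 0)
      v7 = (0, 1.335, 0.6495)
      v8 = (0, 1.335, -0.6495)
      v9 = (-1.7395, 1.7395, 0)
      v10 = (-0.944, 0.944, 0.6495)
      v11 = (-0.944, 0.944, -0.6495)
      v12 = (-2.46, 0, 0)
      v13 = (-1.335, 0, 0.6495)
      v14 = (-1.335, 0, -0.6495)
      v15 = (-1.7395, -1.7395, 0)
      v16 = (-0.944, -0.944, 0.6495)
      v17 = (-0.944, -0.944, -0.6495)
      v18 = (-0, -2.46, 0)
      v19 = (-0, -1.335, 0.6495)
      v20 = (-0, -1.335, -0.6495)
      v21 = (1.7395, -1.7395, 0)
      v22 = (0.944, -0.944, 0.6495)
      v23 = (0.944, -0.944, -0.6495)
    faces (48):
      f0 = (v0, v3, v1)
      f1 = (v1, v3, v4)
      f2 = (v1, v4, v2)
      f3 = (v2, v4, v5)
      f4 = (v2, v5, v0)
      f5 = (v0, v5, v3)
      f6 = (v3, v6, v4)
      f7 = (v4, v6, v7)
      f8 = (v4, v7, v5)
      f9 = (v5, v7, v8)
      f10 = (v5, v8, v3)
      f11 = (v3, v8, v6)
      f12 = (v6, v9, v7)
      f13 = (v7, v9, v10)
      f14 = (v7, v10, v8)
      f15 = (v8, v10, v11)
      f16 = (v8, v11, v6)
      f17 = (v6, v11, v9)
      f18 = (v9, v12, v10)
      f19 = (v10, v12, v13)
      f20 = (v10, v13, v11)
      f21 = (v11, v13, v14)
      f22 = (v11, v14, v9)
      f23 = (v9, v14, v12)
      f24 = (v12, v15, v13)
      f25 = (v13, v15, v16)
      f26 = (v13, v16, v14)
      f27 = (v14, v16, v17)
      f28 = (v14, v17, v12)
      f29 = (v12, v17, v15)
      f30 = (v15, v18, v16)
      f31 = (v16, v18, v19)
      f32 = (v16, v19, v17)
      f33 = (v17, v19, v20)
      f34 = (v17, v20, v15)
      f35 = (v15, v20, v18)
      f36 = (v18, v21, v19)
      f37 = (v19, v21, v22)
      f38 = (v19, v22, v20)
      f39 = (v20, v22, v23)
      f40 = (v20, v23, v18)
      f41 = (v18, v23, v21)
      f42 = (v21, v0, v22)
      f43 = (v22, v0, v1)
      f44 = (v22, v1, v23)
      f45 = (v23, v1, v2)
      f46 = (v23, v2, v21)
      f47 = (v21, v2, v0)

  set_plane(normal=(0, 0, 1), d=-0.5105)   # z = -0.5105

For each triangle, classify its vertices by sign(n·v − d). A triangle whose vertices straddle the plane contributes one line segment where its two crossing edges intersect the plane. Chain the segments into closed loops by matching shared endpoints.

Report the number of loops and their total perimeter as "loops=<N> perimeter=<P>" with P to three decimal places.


Straddling triangles (32 of 48):
  (v1,v4,v2) [++-] → (1.29316, 0.101013, -0.5105)–(1.335, 0, -0.5105)  len=0.1093
  (v2,v4,v5) [-+-] → (1.29316, 0.101013, -0.5105)–(0.944, 0.944, -0.5105)  len=0.9124
  (v2,v5,v0) [--+] → (1.26844, 0.741974, -0.5105)–(1.57576, 0, -0.5105)  len=0.8031
  (v0,v5,v3) [+-+] → (1.26844, 0.741974, -0.5105)–(1.11425, 1.11425, -0.5105)  len=0.4029
  (v4,v7,v5) [++-] → (0.842987, 0.985839, -0.5105)–(0.944, 0.944, -0.5105)  len=0.1093
  (v5,v7,v8) [-+-] → (0.842987, 0.985839, -0.5105)–(0, 1.335, -0.5105)  len=0.9124
  (v5,v8,v3) [--+] → (0.372272, 1.42157, -0.5105)–(1.11425, 1.11425, -0.5105)  len=0.8031
  (v3,v8,v6) [+-+] → (0.372272, 1.42157, -0.5105)–(0, 1.57576, -0.5105)  len=0.4029
  (v7,v10,v8) [++-] → (-0.101013, 1.29316, -0.5105)–(0, 1.335, -0.5105)  len=0.1093
  (v8,v10,v11) [-+-] → (-0.101013, 1.29316, -0.5105)–(-0.944, 0.944, -0.5105)  len=0.9124
  (v8,v11,v6) [--+] → (-0.741974, 1.26844, -0.5105)–(0, 1.57576, -0.5105)  len=0.8031
  (v6,v11,v9) [+-+] → (-0.741974, 1.26844, -0.5105)–(-1.11425, 1.11425, -0.5105)  len=0.4029
  (v10,v13,v11) [++-] → (-0.985839, 0.842987, -0.5105)–(-0.944, 0.944, -0.5105)  len=0.1093
  (v11,v13,v14) [-+-] → (-0.985839, 0.842987, -0.5105)–(-1.335, 0, -0.5105)  len=0.9124
  (v11,v14,v9) [--+] → (-1.42157, 0.372272, -0.5105)–(-1.11425, 1.11425, -0.5105)  len=0.8031
  (v9,v14,v12) [+-+] → (-1.42157, 0.372272, -0.5105)–(-1.57576, 0, -0.5105)  len=0.4029
  (v13,v16,v14) [++-] → (-1.29316, -0.101013, -0.5105)–(-1.335, 0, -0.5105)  len=0.1093
  (v14,v16,v17) [-+-] → (-1.29316, -0.101013, -0.5105)–(-0.944, -0.944, -0.5105)  len=0.9124
  (v14,v17,v12) [--+] → (-1.26844, -0.741974, -0.5105)–(-1.57576, 0, -0.5105)  len=0.8031
  (v12,v17,v15) [+-+] → (-1.26844, -0.741974, -0.5105)–(-1.11425, -1.11425, -0.5105)  len=0.4029
  (v16,v19,v17) [++-] → (-0.842987, -0.985839, -0.5105)–(-0.944, -0.944, -0.5105)  len=0.1093
  (v17,v19,v20) [-+-] → (-0.842987, -0.985839, -0.5105)–(0, -1.335, -0.5105)  len=0.9124
  (v17,v20,v15) [--+] → (-0.372272, -1.42157, -0.5105)–(-1.11425, -1.11425, -0.5105)  len=0.8031
  (v15,v20,v18) [+-+] → (-0.372272, -1.42157, -0.5105)–(0, -1.57576, -0.5105)  len=0.4029
  (v19,v22,v20) [++-] → (0.101013, -1.29316, -0.5105)–(0, -1.335, -0.5105)  len=0.1093
  (v20,v22,v23) [-+-] → (0.101013, -1.29316, -0.5105)–(0.944, -0.944, -0.5105)  len=0.9124
  (v20,v23,v18) [--+] → (0.741974, -1.26844, -0.5105)–(0, -1.57576, -0.5105)  len=0.8031
  (v18,v23,v21) [+-+] → (0.741974, -1.26844, -0.5105)–(1.11425, -1.11425, -0.5105)  len=0.4029
  (v22,v1,v23) [++-] → (0.985839, -0.842987, -0.5105)–(0.944, -0.944, -0.5105)  len=0.1093
  (v23,v1,v2) [-+-] → (0.985839, -0.842987, -0.5105)–(1.335, 0, -0.5105)  len=0.9124
  (v23,v2,v21) [--+] → (1.42157, -0.372272, -0.5105)–(1.11425, -1.11425, -0.5105)  len=0.8031
  (v21,v2,v0) [+-+] → (1.42157, -0.372272, -0.5105)–(1.57576, 0, -0.5105)  len=0.4029

Chained into 2 loop(s):
  loop 1: 16 segments, perimeter = 8.1742
  loop 2: 16 segments, perimeter = 9.6483
Total perimeter = 17.823

loops=2 perimeter=17.823


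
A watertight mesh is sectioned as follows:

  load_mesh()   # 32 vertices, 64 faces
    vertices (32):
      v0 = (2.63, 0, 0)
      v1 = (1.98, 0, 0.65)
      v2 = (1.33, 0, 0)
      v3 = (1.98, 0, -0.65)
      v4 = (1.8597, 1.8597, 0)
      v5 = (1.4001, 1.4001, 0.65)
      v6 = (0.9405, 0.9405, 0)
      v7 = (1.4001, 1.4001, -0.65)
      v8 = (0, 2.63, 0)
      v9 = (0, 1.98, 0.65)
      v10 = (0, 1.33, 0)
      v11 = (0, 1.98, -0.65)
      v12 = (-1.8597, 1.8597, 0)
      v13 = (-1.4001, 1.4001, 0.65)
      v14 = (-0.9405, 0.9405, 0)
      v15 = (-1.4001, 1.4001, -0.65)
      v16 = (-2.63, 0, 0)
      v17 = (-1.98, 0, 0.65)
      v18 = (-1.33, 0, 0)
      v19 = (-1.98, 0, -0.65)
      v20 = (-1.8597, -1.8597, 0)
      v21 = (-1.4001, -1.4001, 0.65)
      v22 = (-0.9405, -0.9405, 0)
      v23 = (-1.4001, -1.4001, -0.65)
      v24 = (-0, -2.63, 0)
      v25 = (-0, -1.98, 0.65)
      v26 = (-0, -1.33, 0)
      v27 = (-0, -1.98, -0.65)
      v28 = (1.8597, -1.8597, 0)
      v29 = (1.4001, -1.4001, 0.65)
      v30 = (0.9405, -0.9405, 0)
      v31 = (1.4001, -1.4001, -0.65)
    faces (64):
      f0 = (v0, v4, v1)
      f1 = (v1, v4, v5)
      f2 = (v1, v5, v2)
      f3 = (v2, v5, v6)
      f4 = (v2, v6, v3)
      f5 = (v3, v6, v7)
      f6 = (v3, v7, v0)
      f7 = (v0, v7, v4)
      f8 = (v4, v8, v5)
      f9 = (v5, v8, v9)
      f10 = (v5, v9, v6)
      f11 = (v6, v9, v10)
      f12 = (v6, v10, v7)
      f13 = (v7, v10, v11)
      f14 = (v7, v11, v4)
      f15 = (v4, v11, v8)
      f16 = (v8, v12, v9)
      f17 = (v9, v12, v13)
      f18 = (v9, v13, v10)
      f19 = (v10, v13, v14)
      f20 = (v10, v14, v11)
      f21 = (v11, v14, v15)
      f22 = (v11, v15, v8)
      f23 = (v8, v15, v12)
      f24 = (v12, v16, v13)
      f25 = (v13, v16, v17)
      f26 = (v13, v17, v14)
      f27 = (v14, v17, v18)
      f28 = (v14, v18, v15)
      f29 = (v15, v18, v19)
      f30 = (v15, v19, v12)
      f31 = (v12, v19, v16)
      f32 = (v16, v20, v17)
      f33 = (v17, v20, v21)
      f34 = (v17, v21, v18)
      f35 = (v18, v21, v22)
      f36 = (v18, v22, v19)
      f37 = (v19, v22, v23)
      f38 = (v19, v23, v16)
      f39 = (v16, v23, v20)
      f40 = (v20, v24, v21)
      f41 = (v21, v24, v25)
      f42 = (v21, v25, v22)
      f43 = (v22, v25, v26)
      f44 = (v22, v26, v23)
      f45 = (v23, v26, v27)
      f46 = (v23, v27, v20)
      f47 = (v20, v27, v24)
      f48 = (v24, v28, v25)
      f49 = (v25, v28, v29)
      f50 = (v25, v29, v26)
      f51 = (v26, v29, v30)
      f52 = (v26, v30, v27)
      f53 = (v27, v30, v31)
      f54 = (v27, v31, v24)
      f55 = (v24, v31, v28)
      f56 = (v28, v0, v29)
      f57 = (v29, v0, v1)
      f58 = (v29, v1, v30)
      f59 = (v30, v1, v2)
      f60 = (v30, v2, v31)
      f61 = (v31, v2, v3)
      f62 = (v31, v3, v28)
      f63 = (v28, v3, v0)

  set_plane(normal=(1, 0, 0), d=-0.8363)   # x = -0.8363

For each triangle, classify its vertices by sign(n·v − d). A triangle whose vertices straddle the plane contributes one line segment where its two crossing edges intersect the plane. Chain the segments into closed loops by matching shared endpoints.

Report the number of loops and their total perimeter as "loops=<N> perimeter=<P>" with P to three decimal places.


Straddling triangles (16 of 64):
  (v8,v12,v9) [+-+] → (-0.8363, 2.2836, 0)–(-0.8363, 1.9259, 0.357697)  len=0.5059
  (v9,v12,v13) [+--] → (-0.8363, 1.9259, 0.357697)–(-0.8363, 1.63362, 0.65)  len=0.4134
  (v9,v13,v10) [+-+] → (-0.8363, 1.63362, 0.65)–(-0.8363, 1.37187, 0.388254)  len=0.3702
  (v10,v13,v14) [+--] → (-0.8363, 1.37187, 0.388254)–(-0.8363, 0.983654, 0)  len=0.5490
  (v10,v14,v11) [+-+] → (-0.8363, 0.983654, 0)–(-0.8363, 1.05567, -0.0720149)  len=0.1018
  (v11,v14,v15) [+--] → (-0.8363, 1.05567, -0.0720149)–(-0.8363, 1.63362, -0.65)  len=0.8174
  (v11,v15,v8) [+-+] → (-0.8363, 1.63362, -0.65)–(-0.8363, 1.89536, -0.388254)  len=0.3702
  (v8,v15,v12) [+--] → (-0.8363, 1.89536, -0.388254)–(-0.8363, 2.2836, 0)  len=0.5491
  (v20,v24,v21) [-+-] → (-0.8363, -2.2836, 0)–(-0.8363, -1.89536, 0.388254)  len=0.5491
  (v21,v24,v25) [-++] → (-0.8363, -1.89536, 0.388254)–(-0.8363, -1.63362, 0.65)  len=0.3702
  (v21,v25,v22) [-+-] → (-0.8363, -1.63362, 0.65)–(-0.8363, -1.05567, 0.0720149)  len=0.8174
  (v22,v25,v26) [-++] → (-0.8363, -1.05567, 0.0720149)–(-0.8363, -0.983654, 0)  len=0.1018
  (v22,v26,v23) [-+-] → (-0.8363, -0.983654, 0)–(-0.8363, -1.37187, -0.388254)  len=0.5490
  (v23,v26,v27) [-++] → (-0.8363, -1.37187, -0.388254)–(-0.8363, -1.63362, -0.65)  len=0.3702
  (v23,v27,v20) [-+-] → (-0.8363, -1.63362, -0.65)–(-0.8363, -1.9259, -0.357697)  len=0.4134
  (v20,v27,v24) [-++] → (-0.8363, -1.9259, -0.357697)–(-0.8363, -2.2836, 0)  len=0.5059

Chained into 2 loop(s):
  loop 1: 8 segments, perimeter = 3.6769
  loop 2: 8 segments, perimeter = 3.6769
Total perimeter = 7.354

loops=2 perimeter=7.354
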